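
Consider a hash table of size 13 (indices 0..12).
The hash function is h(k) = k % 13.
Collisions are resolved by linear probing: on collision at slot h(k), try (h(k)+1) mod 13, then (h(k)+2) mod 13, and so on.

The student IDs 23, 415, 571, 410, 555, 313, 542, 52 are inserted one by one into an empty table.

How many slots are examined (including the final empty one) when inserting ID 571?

2

Insert 23: h=10, slot 10 empty => index 10.
Insert 415: h=12, slot 12 empty => index 12.
Insert 571: h=12, slot 12 occupied => index 0.
Insert 410: h=7, slot 7 empty => index 7.
Insert 555: h=9, slot 9 empty => index 9.
Insert 313: h=1, slot 1 empty => index 1.
Insert 542: h=9, slots 9,10 occupied => index 11.
Insert 52: h=0, slots 0,1 occupied => index 2.
Table: [571, 313, 52, —, —, —, —, 410, —, 555, 23, 542, 415]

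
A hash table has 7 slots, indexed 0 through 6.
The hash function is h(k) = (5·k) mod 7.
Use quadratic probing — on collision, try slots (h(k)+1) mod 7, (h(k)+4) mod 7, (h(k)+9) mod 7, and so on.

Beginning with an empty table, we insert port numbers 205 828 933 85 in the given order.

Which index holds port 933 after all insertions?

0

205 hashes to 3; slot 3 is free → place at 3.
828 hashes to 3; 3 taken → place at 4.
933 hashes to 3; 3,4 taken → place at 0.
85 hashes to 5; slot 5 is free → place at 5.
Table: [933, _, _, 205, 828, 85, _]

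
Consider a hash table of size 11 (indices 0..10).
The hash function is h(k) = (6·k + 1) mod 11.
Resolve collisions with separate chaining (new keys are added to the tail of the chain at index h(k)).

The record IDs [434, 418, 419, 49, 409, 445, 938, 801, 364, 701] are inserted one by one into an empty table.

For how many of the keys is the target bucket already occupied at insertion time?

434 → bucket 9
418 → bucket 1
419 → bucket 7
49 → bucket 9 (collision)
409 → bucket 2
445 → bucket 9 (collision)
938 → bucket 8
801 → bucket 0
364 → bucket 7 (collision)
701 → bucket 5
Final buckets:
0: 801
1: 418
2: 409
3: —
4: —
5: 701
6: —
7: 419 -> 364
8: 938
9: 434 -> 49 -> 445
10: —

3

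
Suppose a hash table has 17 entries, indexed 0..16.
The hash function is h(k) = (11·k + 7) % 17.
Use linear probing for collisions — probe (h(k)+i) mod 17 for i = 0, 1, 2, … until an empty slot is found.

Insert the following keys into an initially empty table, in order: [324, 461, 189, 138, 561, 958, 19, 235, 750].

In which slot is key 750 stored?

16

Insert 324: h=1, slot 1 empty → index 1.
Insert 461: h=12, slot 12 empty → index 12.
Insert 189: h=12, slot 12 occupied → index 13.
Insert 138: h=12, slots 12,13 occupied → index 14.
Insert 561: h=7, slot 7 empty → index 7.
Insert 958: h=5, slot 5 empty → index 5.
Insert 19: h=12, slots 12,13,14 occupied → index 15.
Insert 235: h=8, slot 8 empty → index 8.
Insert 750: h=12, slots 12,13,14,15 occupied → index 16.
Table: [-, 324, -, -, -, 958, -, 561, 235, -, -, -, 461, 189, 138, 19, 750]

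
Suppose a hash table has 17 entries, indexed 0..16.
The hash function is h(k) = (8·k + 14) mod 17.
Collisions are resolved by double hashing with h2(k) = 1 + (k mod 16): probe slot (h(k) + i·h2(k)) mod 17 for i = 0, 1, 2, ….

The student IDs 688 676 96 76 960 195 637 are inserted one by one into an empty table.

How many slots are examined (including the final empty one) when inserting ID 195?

2

Insert 688: h=10, slot 10 empty → index 10.
Insert 676: h=16, slot 16 empty → index 16.
Insert 96: h=0, slot 0 empty → index 0.
Insert 76: h=10, h2=13, slot 10 occupied → index 6.
Insert 960: h=10, h2=1, slot 10 occupied → index 11.
Insert 195: h=10, h2=4, slot 10 occupied → index 14.
Insert 637: h=10, h2=14, slot 10 occupied → index 7.
Table: [96, —, —, —, —, —, 76, 637, —, —, 688, 960, —, —, 195, —, 676]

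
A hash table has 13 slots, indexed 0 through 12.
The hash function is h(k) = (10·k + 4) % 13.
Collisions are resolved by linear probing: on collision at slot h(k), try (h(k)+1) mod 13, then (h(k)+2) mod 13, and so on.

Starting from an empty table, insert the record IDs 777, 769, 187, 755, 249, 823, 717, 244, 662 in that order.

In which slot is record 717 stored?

777: h=0 => slot 0
769: h=11 => slot 11
187: h=2 => slot 2
755: h=1 => slot 1
249: h=11, probe 11,12 => slot 12
823: h=5 => slot 5
717: h=11, probe 11,12,0,1,2,3 => slot 3
244: h=0, probe 0,1,2,3,4 => slot 4
662: h=7 => slot 7
Table: [777, 755, 187, 717, 244, 823, ., 662, ., ., ., 769, 249]

3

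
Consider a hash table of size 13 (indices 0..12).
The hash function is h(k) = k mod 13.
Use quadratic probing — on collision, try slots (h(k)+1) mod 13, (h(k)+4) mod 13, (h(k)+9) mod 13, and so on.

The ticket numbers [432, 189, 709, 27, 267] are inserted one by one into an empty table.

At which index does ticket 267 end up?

11

432 hashes to 3; slot 3 is free -> place at 3.
189 hashes to 7; slot 7 is free -> place at 7.
709 hashes to 7; 7 taken -> place at 8.
27 hashes to 1; slot 1 is free -> place at 1.
267 hashes to 7; 7,8 taken -> place at 11.
Table: [-, 27, -, 432, -, -, -, 189, 709, -, -, 267, -]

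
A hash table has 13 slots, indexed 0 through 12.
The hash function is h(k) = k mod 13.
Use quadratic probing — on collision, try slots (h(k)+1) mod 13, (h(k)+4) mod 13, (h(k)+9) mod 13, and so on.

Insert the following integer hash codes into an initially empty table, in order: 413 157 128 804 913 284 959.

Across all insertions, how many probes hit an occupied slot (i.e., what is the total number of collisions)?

413: h=10 -> slot 10
157: h=1 -> slot 1
128: h=11 -> slot 11
804: h=11, probe 11,12 -> slot 12
913: h=3 -> slot 3
284: h=11, probe 11,12,2 -> slot 2
959: h=10, probe 10,11,1,6 -> slot 6
Table: [—, 157, 284, 913, —, —, 959, —, —, —, 413, 128, 804]

6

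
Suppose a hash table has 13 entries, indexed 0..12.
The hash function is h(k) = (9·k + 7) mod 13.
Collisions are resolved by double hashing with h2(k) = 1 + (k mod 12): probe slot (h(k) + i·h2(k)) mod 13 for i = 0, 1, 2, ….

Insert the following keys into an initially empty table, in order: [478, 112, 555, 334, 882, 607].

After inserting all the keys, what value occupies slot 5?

607

478: h=6 -> slot 6
112: h=1 -> slot 1
555: h=10 -> slot 10
334: h=10, h2=11, probe 10,8 -> slot 8
882: h=2 -> slot 2
607: h=10, h2=8, probe 10,5 -> slot 5
Table: [_, 112, 882, _, _, 607, 478, _, 334, _, 555, _, _]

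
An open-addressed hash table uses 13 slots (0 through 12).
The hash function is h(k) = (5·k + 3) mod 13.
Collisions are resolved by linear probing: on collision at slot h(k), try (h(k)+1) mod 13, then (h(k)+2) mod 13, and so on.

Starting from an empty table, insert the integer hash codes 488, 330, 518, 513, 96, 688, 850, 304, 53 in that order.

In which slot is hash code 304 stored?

488: h=12 → slot 12
330: h=2 → slot 2
518: h=6 → slot 6
513: h=7 → slot 7
96: h=2, probe 2,3 → slot 3
688: h=11 → slot 11
850: h=2, probe 2,3,4 → slot 4
304: h=2, probe 2,3,4,5 → slot 5
53: h=8 → slot 8
Table: [., ., 330, 96, 850, 304, 518, 513, 53, ., ., 688, 488]

5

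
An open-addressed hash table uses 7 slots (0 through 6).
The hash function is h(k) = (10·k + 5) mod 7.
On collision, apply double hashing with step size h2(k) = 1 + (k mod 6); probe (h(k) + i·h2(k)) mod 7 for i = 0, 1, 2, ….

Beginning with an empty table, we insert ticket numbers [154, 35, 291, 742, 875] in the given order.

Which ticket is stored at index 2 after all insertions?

875

154 hashes to 5; slot 5 is free → place at 5.
35 hashes to 5, h2=6; 5 taken → place at 4.
291 hashes to 3; slot 3 is free → place at 3.
742 hashes to 5, h2=5; 5,3 taken → place at 1.
875 hashes to 5, h2=6; 5,4,3 taken → place at 2.
Table: [_, 742, 875, 291, 35, 154, _]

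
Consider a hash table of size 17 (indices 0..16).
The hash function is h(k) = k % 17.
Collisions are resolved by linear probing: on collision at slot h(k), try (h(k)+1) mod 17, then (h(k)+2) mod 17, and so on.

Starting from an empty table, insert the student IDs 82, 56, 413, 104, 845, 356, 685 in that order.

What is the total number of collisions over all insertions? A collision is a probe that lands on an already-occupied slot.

3

Insert 82: h=14, slot 14 empty → index 14.
Insert 56: h=5, slot 5 empty → index 5.
Insert 413: h=5, slot 5 occupied → index 6.
Insert 104: h=2, slot 2 empty → index 2.
Insert 845: h=12, slot 12 empty → index 12.
Insert 356: h=16, slot 16 empty → index 16.
Insert 685: h=5, slots 5,6 occupied → index 7.
Table: [., ., 104, ., ., 56, 413, 685, ., ., ., ., 845, ., 82, ., 356]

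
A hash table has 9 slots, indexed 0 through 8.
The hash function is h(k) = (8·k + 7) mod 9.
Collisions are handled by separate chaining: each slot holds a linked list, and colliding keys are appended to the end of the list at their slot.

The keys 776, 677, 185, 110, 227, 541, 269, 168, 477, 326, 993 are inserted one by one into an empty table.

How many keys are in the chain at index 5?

5

776 -> bucket 5
677 -> bucket 5 (collision)
185 -> bucket 2
110 -> bucket 5 (collision)
227 -> bucket 5 (collision)
541 -> bucket 6
269 -> bucket 8
168 -> bucket 1
477 -> bucket 7
326 -> bucket 5 (collision)
993 -> bucket 4
Final buckets:
0: ∅
1: 168
2: 185
3: ∅
4: 993
5: 776 -> 677 -> 110 -> 227 -> 326
6: 541
7: 477
8: 269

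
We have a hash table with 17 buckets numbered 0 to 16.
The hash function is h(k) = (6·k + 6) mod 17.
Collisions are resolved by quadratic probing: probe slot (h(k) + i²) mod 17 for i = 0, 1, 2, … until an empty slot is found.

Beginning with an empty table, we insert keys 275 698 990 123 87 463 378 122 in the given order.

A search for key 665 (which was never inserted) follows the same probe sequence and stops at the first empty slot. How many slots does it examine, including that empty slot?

Insert 275: h=7, slot 7 empty => index 7.
Insert 698: h=12, slot 12 empty => index 12.
Insert 990: h=13, slot 13 empty => index 13.
Insert 123: h=13, slot 13 occupied => index 14.
Insert 87: h=1, slot 1 empty => index 1.
Insert 463: h=13, slots 13,14 occupied => index 0.
Insert 378: h=13, slots 13,14,0 occupied => index 5.
Insert 122: h=7, slot 7 occupied => index 8.
Table: [463, 87, —, —, —, 378, —, 275, 122, —, —, —, 698, 990, 123, —, —]
Lookup 665: h=1, probe 1,2 → slot 2 empty, not found.

2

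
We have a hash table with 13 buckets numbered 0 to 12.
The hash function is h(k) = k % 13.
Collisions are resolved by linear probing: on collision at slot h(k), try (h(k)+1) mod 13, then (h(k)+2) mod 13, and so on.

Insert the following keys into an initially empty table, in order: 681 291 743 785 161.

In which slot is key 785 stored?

7

681 hashes to 5; slot 5 is free -> place at 5.
291 hashes to 5; 5 taken -> place at 6.
743 hashes to 2; slot 2 is free -> place at 2.
785 hashes to 5; 5,6 taken -> place at 7.
161 hashes to 5; 5,6,7 taken -> place at 8.
Table: [∅, ∅, 743, ∅, ∅, 681, 291, 785, 161, ∅, ∅, ∅, ∅]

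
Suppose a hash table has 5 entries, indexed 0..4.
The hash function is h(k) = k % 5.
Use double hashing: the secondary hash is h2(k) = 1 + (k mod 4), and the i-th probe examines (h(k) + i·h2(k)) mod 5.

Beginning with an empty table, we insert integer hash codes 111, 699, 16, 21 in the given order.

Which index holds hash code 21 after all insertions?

3

111 hashes to 1; slot 1 is free => place at 1.
699 hashes to 4; slot 4 is free => place at 4.
16 hashes to 1, h2=1; 1 taken => place at 2.
21 hashes to 1, h2=2; 1 taken => place at 3.
Table: [-, 111, 16, 21, 699]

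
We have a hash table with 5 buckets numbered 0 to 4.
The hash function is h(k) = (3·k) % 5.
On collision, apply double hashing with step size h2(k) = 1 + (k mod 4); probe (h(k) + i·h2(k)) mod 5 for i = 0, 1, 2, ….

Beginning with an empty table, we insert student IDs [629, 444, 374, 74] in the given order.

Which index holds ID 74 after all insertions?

1

629 hashes to 2; slot 2 is free => place at 2.
444 hashes to 2, h2=1; 2 taken => place at 3.
374 hashes to 2, h2=3; 2 taken => place at 0.
74 hashes to 2, h2=3; 2,0,3 taken => place at 1.
Table: [374, 74, 629, 444, ∅]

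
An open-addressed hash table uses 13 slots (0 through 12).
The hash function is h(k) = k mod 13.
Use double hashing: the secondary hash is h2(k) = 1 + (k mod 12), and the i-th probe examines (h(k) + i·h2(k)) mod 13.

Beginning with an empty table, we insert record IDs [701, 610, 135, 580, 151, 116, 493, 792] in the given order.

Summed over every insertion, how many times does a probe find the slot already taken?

701 hashes to 12; slot 12 is free -> place at 12.
610 hashes to 12, h2=11; 12 taken -> place at 10.
135 hashes to 5; slot 5 is free -> place at 5.
580 hashes to 8; slot 8 is free -> place at 8.
151 hashes to 8, h2=8; 8 taken -> place at 3.
116 hashes to 12, h2=9; 12,8 taken -> place at 4.
493 hashes to 12, h2=2; 12 taken -> place at 1.
792 hashes to 12, h2=1; 12 taken -> place at 0.
Table: [792, 493, ., 151, 116, 135, ., ., 580, ., 610, ., 701]

6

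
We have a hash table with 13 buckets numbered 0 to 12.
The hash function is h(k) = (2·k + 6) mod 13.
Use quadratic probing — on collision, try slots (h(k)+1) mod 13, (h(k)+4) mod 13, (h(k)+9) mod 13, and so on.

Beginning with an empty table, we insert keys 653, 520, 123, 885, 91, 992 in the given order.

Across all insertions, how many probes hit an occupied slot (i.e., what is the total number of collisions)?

1

653: h=12 → slot 12
520: h=6 → slot 6
123: h=5 → slot 5
885: h=8 → slot 8
91: h=6, probe 6,7 → slot 7
992: h=1 → slot 1
Table: [-, 992, -, -, -, 123, 520, 91, 885, -, -, -, 653]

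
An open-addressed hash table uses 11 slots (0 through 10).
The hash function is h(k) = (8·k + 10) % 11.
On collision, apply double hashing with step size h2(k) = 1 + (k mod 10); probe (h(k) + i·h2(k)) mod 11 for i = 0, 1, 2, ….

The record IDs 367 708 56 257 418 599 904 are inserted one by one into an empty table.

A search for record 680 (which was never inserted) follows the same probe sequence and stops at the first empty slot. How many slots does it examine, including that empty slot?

Insert 367: h=9, slot 9 empty -> index 9.
Insert 708: h=9, h2=9, slot 9 occupied -> index 7.
Insert 56: h=7, h2=7, slot 7 occupied -> index 3.
Insert 257: h=9, h2=8, slot 9 occupied -> index 6.
Insert 418: h=10, slot 10 empty -> index 10.
Insert 599: h=6, h2=10, slot 6 occupied -> index 5.
Insert 904: h=4, slot 4 empty -> index 4.
Table: [_, _, _, 56, 904, 599, 257, 708, _, 367, 418]
Lookup 680: h=5, h2=1, probe 5,6,7,8 → slot 8 empty, not found.

4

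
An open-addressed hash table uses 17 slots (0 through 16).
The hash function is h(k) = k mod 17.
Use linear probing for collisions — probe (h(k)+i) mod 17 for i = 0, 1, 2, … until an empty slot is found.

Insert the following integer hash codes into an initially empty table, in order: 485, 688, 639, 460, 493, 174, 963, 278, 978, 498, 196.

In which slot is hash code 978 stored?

485: h=9 => slot 9
688: h=8 => slot 8
639: h=10 => slot 10
460: h=1 => slot 1
493: h=0 => slot 0
174: h=4 => slot 4
963: h=11 => slot 11
278: h=6 => slot 6
978: h=9, probe 9,10,11,12 => slot 12
498: h=5 => slot 5
196: h=9, probe 9,10,11,12,13 => slot 13
Table: [493, 460, ., ., 174, 498, 278, ., 688, 485, 639, 963, 978, 196, ., ., .]

12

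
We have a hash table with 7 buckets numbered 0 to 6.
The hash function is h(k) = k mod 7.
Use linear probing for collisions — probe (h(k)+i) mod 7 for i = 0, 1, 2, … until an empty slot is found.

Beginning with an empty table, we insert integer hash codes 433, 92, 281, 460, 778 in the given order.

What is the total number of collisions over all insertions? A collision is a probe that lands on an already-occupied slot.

3

433 hashes to 6; slot 6 is free -> place at 6.
92 hashes to 1; slot 1 is free -> place at 1.
281 hashes to 1; 1 taken -> place at 2.
460 hashes to 5; slot 5 is free -> place at 5.
778 hashes to 1; 1,2 taken -> place at 3.
Table: [_, 92, 281, 778, _, 460, 433]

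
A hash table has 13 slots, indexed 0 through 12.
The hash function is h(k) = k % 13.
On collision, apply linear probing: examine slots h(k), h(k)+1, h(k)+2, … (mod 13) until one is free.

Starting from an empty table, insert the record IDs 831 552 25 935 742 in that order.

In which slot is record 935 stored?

1

831: h=12 => slot 12
552: h=6 => slot 6
25: h=12, probe 12,0 => slot 0
935: h=12, probe 12,0,1 => slot 1
742: h=1, probe 1,2 => slot 2
Table: [25, 935, 742, ., ., ., 552, ., ., ., ., ., 831]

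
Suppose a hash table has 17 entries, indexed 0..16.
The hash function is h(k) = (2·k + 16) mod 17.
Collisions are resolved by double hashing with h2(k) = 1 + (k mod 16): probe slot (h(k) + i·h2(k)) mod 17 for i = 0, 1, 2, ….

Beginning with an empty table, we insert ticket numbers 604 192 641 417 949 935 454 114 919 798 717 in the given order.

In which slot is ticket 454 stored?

13

604: h=0 => slot 0
192: h=9 => slot 9
641: h=6 => slot 6
417: h=0, h2=2, probe 0,2 => slot 2
949: h=10 => slot 10
935: h=16 => slot 16
454: h=6, h2=7, probe 6,13 => slot 13
114: h=6, h2=3, probe 6,9,12 => slot 12
919: h=1 => slot 1
798: h=14 => slot 14
717: h=5 => slot 5
Table: [604, 919, 417, -, -, 717, 641, -, -, 192, 949, -, 114, 454, 798, -, 935]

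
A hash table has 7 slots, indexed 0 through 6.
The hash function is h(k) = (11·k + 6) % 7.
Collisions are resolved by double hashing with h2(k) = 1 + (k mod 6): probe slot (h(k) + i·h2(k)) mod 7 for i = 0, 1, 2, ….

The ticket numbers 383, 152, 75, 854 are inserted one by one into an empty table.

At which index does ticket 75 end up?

2

383 hashes to 5; slot 5 is free → place at 5.
152 hashes to 5, h2=3; 5 taken → place at 1.
75 hashes to 5, h2=4; 5 taken → place at 2.
854 hashes to 6; slot 6 is free → place at 6.
Table: [∅, 152, 75, ∅, ∅, 383, 854]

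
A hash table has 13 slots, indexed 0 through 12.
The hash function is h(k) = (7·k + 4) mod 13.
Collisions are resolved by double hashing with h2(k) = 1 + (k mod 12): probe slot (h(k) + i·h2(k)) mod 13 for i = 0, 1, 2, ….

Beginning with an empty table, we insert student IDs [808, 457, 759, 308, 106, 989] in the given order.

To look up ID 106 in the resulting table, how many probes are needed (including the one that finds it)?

2

808: h=5 → slot 5
457: h=5, h2=2, probe 5,7 → slot 7
759: h=0 → slot 0
308: h=2 → slot 2
106: h=5, h2=11, probe 5,3 → slot 3
989: h=11 → slot 11
Table: [759, ∅, 308, 106, ∅, 808, ∅, 457, ∅, ∅, ∅, 989, ∅]
Lookup 106: h=5, h2=11, probe 5,3 → found at 3.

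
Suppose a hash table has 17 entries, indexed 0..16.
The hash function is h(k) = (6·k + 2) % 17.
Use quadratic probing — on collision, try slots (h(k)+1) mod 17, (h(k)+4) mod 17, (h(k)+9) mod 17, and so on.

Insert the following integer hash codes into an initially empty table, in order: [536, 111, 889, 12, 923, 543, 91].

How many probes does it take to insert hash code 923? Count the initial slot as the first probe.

2

536: h=5 → slot 5
111: h=5, probe 5,6 → slot 6
889: h=15 → slot 15
12: h=6, probe 6,7 → slot 7
923: h=15, probe 15,16 → slot 16
543: h=13 → slot 13
91: h=4 → slot 4
Table: [., ., ., ., 91, 536, 111, 12, ., ., ., ., ., 543, ., 889, 923]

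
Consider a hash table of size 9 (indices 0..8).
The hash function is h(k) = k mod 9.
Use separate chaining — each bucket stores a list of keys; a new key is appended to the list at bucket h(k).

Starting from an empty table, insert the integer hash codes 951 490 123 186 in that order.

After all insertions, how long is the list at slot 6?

951 → bucket 6
490 → bucket 4
123 → bucket 6 (collision)
186 → bucket 6 (collision)
Final buckets:
0: —
1: —
2: —
3: —
4: 490
5: —
6: 951 -> 123 -> 186
7: —
8: —

3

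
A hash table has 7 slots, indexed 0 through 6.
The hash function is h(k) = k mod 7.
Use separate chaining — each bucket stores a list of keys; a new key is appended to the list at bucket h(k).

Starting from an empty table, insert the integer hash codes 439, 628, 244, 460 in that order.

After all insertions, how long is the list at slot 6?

439 → bucket 5
628 → bucket 5 (collision)
244 → bucket 6
460 → bucket 5 (collision)
Final buckets:
0: ∅
1: ∅
2: ∅
3: ∅
4: ∅
5: 439 -> 628 -> 460
6: 244

1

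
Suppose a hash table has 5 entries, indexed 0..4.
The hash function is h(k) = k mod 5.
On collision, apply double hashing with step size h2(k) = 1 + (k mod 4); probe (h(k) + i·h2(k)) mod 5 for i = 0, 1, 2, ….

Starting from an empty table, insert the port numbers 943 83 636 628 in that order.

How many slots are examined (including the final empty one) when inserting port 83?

2

943: h=3 -> slot 3
83: h=3, h2=4, probe 3,2 -> slot 2
636: h=1 -> slot 1
628: h=3, h2=1, probe 3,4 -> slot 4
Table: [—, 636, 83, 943, 628]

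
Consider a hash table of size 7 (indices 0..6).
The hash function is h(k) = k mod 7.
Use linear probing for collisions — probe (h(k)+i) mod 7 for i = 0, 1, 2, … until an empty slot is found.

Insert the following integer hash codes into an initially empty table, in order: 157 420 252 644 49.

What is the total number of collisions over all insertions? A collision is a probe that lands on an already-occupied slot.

7

157: h=3 → slot 3
420: h=0 → slot 0
252: h=0, probe 0,1 → slot 1
644: h=0, probe 0,1,2 → slot 2
49: h=0, probe 0,1,2,3,4 → slot 4
Table: [420, 252, 644, 157, 49, -, -]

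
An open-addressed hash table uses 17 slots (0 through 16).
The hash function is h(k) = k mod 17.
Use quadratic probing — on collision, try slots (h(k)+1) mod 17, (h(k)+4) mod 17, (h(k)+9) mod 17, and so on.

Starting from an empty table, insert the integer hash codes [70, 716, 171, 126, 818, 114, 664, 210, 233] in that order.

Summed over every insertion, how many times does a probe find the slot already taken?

8

70 hashes to 2; slot 2 is free -> place at 2.
716 hashes to 2; 2 taken -> place at 3.
171 hashes to 1; slot 1 is free -> place at 1.
126 hashes to 7; slot 7 is free -> place at 7.
818 hashes to 2; 2,3 taken -> place at 6.
114 hashes to 12; slot 12 is free -> place at 12.
664 hashes to 1; 1,2 taken -> place at 5.
210 hashes to 6; 6,7 taken -> place at 10.
233 hashes to 12; 12 taken -> place at 13.
Table: [—, 171, 70, 716, —, 664, 818, 126, —, —, 210, —, 114, 233, —, —, —]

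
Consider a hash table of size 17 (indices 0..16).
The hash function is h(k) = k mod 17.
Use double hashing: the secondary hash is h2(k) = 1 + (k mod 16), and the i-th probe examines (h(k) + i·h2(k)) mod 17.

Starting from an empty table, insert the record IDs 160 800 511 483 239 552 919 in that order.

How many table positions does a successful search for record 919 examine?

2

Insert 160: h=7, slot 7 empty => index 7.
Insert 800: h=1, slot 1 empty => index 1.
Insert 511: h=1, h2=16, slot 1 occupied => index 0.
Insert 483: h=7, h2=4, slot 7 occupied => index 11.
Insert 239: h=1, h2=16, slots 1,0 occupied => index 16.
Insert 552: h=8, slot 8 empty => index 8.
Insert 919: h=1, h2=8, slot 1 occupied => index 9.
Table: [511, 800, ∅, ∅, ∅, ∅, ∅, 160, 552, 919, ∅, 483, ∅, ∅, ∅, ∅, 239]
Lookup 919: h=1, h2=8, probe 1,9 → found at 9.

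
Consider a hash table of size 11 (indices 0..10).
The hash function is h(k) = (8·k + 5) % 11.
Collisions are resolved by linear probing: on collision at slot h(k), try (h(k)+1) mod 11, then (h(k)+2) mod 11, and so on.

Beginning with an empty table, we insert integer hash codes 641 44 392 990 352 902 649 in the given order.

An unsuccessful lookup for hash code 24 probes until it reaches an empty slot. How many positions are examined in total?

3

Insert 641: h=7, slot 7 empty → index 7.
Insert 44: h=5, slot 5 empty → index 5.
Insert 392: h=6, slot 6 empty → index 6.
Insert 990: h=5, slots 5,6,7 occupied → index 8.
Insert 352: h=5, slots 5,6,7,8 occupied → index 9.
Insert 902: h=5, slots 5,6,7,8,9 occupied → index 10.
Insert 649: h=5, slots 5,6,7,8,9,10 occupied → index 0.
Table: [649, _, _, _, _, 44, 392, 641, 990, 352, 902]
Lookup 24: h=10, probe 10,0,1 → slot 1 empty, not found.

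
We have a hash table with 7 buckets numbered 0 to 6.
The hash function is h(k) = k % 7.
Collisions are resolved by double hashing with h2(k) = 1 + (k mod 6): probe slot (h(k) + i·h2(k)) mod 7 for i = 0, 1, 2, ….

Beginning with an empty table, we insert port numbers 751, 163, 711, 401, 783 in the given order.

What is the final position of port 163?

Insert 751: h=2, slot 2 empty => index 2.
Insert 163: h=2, h2=2, slot 2 occupied => index 4.
Insert 711: h=4, h2=4, slot 4 occupied => index 1.
Insert 401: h=2, h2=6, slots 2,1 occupied => index 0.
Insert 783: h=6, slot 6 empty => index 6.
Table: [401, 711, 751, _, 163, _, 783]

4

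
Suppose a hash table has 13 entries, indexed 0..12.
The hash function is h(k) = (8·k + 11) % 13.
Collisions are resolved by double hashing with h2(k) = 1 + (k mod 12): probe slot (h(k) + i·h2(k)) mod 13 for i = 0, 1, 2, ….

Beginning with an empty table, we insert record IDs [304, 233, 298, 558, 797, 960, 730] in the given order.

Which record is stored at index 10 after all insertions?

304 hashes to 12; slot 12 is free -> place at 12.
233 hashes to 3; slot 3 is free -> place at 3.
298 hashes to 3, h2=11; 3 taken -> place at 1.
558 hashes to 3, h2=7; 3 taken -> place at 10.
797 hashes to 4; slot 4 is free -> place at 4.
960 hashes to 8; slot 8 is free -> place at 8.
730 hashes to 1, h2=11; 1,12,10,8 taken -> place at 6.
Table: [_, 298, _, 233, 797, _, 730, _, 960, _, 558, _, 304]

558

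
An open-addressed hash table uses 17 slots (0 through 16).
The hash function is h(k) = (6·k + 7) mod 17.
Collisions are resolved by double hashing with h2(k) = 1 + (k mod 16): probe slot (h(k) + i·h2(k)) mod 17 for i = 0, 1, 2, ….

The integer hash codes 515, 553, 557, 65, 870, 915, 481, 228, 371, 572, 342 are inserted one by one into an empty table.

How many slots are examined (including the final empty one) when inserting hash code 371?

515 hashes to 3; slot 3 is free -> place at 3.
553 hashes to 10; slot 10 is free -> place at 10.
557 hashes to 0; slot 0 is free -> place at 0.
65 hashes to 6; slot 6 is free -> place at 6.
870 hashes to 8; slot 8 is free -> place at 8.
915 hashes to 6, h2=4; 6,10 taken -> place at 14.
481 hashes to 3, h2=2; 3 taken -> place at 5.
228 hashes to 15; slot 15 is free -> place at 15.
371 hashes to 6, h2=4; 6,10,14 taken -> place at 1.
572 hashes to 5, h2=13; 5,1,14,10,6 taken -> place at 2.
342 hashes to 2, h2=7; 2 taken -> place at 9.
Table: [557, 371, 572, 515, ., 481, 65, ., 870, 342, 553, ., ., ., 915, 228, .]

4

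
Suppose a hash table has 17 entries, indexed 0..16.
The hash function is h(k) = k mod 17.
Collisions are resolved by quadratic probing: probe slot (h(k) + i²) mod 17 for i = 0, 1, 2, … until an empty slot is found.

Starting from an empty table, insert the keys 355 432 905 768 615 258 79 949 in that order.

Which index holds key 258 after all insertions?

Insert 355: h=15, slot 15 empty → index 15.
Insert 432: h=7, slot 7 empty → index 7.
Insert 905: h=4, slot 4 empty → index 4.
Insert 768: h=3, slot 3 empty → index 3.
Insert 615: h=3, slots 3,4,7 occupied → index 12.
Insert 258: h=3, slots 3,4,7,12 occupied → index 2.
Insert 79: h=11, slot 11 empty → index 11.
Insert 949: h=14, slot 14 empty → index 14.
Table: [∅, ∅, 258, 768, 905, ∅, ∅, 432, ∅, ∅, ∅, 79, 615, ∅, 949, 355, ∅]

2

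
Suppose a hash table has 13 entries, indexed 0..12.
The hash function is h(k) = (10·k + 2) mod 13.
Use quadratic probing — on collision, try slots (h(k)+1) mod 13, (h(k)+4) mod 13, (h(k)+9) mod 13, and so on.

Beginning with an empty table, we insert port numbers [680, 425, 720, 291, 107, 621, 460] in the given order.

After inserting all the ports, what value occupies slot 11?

Insert 680: h=3, slot 3 empty => index 3.
Insert 425: h=1, slot 1 empty => index 1.
Insert 720: h=0, slot 0 empty => index 0.
Insert 291: h=0, slots 0,1 occupied => index 4.
Insert 107: h=6, slot 6 empty => index 6.
Insert 621: h=11, slot 11 empty => index 11.
Insert 460: h=0, slots 0,1,4 occupied => index 9.
Table: [720, 425, ∅, 680, 291, ∅, 107, ∅, ∅, 460, ∅, 621, ∅]

621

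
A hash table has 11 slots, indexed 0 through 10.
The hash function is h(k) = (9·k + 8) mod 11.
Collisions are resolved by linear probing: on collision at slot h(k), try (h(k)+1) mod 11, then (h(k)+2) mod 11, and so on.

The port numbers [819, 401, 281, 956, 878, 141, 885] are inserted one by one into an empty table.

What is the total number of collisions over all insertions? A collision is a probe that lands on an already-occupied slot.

819: h=9 → slot 9
401: h=9, probe 9,10 → slot 10
281: h=7 → slot 7
956: h=10, probe 10,0 → slot 0
878: h=1 → slot 1
141: h=1, probe 1,2 → slot 2
885: h=9, probe 9,10,0,1,2,3 → slot 3
Table: [956, 878, 141, 885, ., ., ., 281, ., 819, 401]

8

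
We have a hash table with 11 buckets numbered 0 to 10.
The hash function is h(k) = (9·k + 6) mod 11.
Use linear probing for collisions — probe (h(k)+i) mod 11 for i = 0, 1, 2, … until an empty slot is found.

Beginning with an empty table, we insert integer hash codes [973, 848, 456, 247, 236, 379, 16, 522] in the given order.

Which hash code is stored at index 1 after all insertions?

Insert 973: h=7, slot 7 empty → index 7.
Insert 848: h=4, slot 4 empty → index 4.
Insert 456: h=7, slot 7 occupied → index 8.
Insert 247: h=7, slots 7,8 occupied → index 9.
Insert 236: h=7, slots 7,8,9 occupied → index 10.
Insert 379: h=7, slots 7,8,9,10 occupied → index 0.
Insert 16: h=7, slots 7,8,9,10,0 occupied → index 1.
Insert 522: h=7, slots 7,8,9,10,0,1 occupied → index 2.
Table: [379, 16, 522, -, 848, -, -, 973, 456, 247, 236]

16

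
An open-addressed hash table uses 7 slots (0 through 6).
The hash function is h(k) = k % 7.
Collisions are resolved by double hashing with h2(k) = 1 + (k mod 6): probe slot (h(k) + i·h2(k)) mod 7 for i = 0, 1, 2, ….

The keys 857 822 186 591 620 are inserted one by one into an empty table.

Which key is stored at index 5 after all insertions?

186

857: h=3 → slot 3
822: h=3, h2=1, probe 3,4 → slot 4
186: h=4, h2=1, probe 4,5 → slot 5
591: h=3, h2=4, probe 3,0 → slot 0
620: h=4, h2=3, probe 4,0,3,6 → slot 6
Table: [591, —, —, 857, 822, 186, 620]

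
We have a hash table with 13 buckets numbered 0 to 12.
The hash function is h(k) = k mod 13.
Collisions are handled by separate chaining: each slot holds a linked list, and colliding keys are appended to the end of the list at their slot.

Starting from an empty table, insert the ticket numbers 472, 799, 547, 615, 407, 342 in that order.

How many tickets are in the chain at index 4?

4

472 → bucket 4
799 → bucket 6
547 → bucket 1
615 → bucket 4 (collision)
407 → bucket 4 (collision)
342 → bucket 4 (collision)
Final buckets:
0: —
1: 547
2: —
3: —
4: 472 -> 615 -> 407 -> 342
5: —
6: 799
7: —
8: —
9: —
10: —
11: —
12: —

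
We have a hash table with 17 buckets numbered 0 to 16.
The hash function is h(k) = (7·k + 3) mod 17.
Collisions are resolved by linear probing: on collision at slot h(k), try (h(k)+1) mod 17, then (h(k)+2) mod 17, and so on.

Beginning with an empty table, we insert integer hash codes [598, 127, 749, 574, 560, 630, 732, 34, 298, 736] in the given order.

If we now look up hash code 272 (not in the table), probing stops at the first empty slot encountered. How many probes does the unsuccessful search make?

3

Insert 598: h=7, slot 7 empty -> index 7.
Insert 127: h=8, slot 8 empty -> index 8.
Insert 749: h=10, slot 10 empty -> index 10.
Insert 574: h=9, slot 9 empty -> index 9.
Insert 560: h=13, slot 13 empty -> index 13.
Insert 630: h=10, slot 10 occupied -> index 11.
Insert 732: h=10, slots 10,11 occupied -> index 12.
Insert 34: h=3, slot 3 empty -> index 3.
Insert 298: h=15, slot 15 empty -> index 15.
Insert 736: h=4, slot 4 empty -> index 4.
Table: [∅, ∅, ∅, 34, 736, ∅, ∅, 598, 127, 574, 749, 630, 732, 560, ∅, 298, ∅]
Lookup 272: h=3, probe 3,4,5 → slot 5 empty, not found.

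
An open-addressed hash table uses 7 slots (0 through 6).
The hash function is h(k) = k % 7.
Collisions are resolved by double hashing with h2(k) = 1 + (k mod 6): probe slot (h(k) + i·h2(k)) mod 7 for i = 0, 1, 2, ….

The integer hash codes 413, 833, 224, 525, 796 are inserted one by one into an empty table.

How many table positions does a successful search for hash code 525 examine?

413 hashes to 0; slot 0 is free -> place at 0.
833 hashes to 0, h2=6; 0 taken -> place at 6.
224 hashes to 0, h2=3; 0 taken -> place at 3.
525 hashes to 0, h2=4; 0 taken -> place at 4.
796 hashes to 5; slot 5 is free -> place at 5.
Table: [413, ., ., 224, 525, 796, 833]
Lookup 525: h=0, h2=4, probe 0,4 → found at 4.

2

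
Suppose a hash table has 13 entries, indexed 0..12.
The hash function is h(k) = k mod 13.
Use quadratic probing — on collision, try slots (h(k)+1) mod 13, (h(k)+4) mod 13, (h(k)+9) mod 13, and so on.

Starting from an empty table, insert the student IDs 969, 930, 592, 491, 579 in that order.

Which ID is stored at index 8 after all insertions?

930

969: h=7 => slot 7
930: h=7, probe 7,8 => slot 8
592: h=7, probe 7,8,11 => slot 11
491: h=10 => slot 10
579: h=7, probe 7,8,11,3 => slot 3
Table: [∅, ∅, ∅, 579, ∅, ∅, ∅, 969, 930, ∅, 491, 592, ∅]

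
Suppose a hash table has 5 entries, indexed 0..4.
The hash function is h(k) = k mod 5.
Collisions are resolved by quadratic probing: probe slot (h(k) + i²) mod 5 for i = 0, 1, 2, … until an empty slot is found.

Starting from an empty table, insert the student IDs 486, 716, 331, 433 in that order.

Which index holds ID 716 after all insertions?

2

486 hashes to 1; slot 1 is free → place at 1.
716 hashes to 1; 1 taken → place at 2.
331 hashes to 1; 1,2 taken → place at 0.
433 hashes to 3; slot 3 is free → place at 3.
Table: [331, 486, 716, 433, ∅]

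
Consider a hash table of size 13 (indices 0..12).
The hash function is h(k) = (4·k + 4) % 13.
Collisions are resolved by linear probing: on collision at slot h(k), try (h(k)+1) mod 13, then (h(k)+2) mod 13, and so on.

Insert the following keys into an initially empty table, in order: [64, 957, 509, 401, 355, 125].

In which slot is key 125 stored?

Insert 64: h=0, slot 0 empty -> index 0.
Insert 957: h=10, slot 10 empty -> index 10.
Insert 509: h=12, slot 12 empty -> index 12.
Insert 401: h=9, slot 9 empty -> index 9.
Insert 355: h=7, slot 7 empty -> index 7.
Insert 125: h=10, slot 10 occupied -> index 11.
Table: [64, ∅, ∅, ∅, ∅, ∅, ∅, 355, ∅, 401, 957, 125, 509]

11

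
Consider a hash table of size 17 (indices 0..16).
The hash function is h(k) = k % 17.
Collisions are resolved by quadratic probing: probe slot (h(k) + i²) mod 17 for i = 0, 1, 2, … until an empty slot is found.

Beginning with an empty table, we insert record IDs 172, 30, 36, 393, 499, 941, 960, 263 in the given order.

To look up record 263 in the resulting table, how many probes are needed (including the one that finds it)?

172: h=2 => slot 2
30: h=13 => slot 13
36: h=2, probe 2,3 => slot 3
393: h=2, probe 2,3,6 => slot 6
499: h=6, probe 6,7 => slot 7
941: h=6, probe 6,7,10 => slot 10
960: h=8 => slot 8
263: h=8, probe 8,9 => slot 9
Table: [—, —, 172, 36, —, —, 393, 499, 960, 263, 941, —, —, 30, —, —, —]
Lookup 263: h=8, probe 8,9 → found at 9.

2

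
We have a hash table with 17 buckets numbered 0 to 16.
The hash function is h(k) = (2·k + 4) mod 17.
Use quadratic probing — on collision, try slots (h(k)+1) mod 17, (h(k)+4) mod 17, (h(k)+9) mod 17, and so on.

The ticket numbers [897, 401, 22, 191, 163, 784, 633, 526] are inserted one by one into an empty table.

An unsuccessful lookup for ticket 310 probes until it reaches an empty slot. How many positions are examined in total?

Insert 897: h=13, slot 13 empty → index 13.
Insert 401: h=7, slot 7 empty → index 7.
Insert 22: h=14, slot 14 empty → index 14.
Insert 191: h=12, slot 12 empty → index 12.
Insert 163: h=7, slot 7 occupied → index 8.
Insert 784: h=8, slot 8 occupied → index 9.
Insert 633: h=12, slots 12,13 occupied → index 16.
Insert 526: h=2, slot 2 empty → index 2.
Table: [-, -, 526, -, -, -, -, 401, 163, 784, -, -, 191, 897, 22, -, 633]
Lookup 310: h=12, probe 12,13,16,4 → slot 4 empty, not found.

4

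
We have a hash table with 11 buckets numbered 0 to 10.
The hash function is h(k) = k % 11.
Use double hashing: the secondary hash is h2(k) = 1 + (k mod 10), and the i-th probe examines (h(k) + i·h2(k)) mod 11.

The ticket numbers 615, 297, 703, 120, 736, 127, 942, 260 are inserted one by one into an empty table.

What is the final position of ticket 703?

3

615 hashes to 10; slot 10 is free -> place at 10.
297 hashes to 0; slot 0 is free -> place at 0.
703 hashes to 10, h2=4; 10 taken -> place at 3.
120 hashes to 10, h2=1; 10,0 taken -> place at 1.
736 hashes to 10, h2=7; 10 taken -> place at 6.
127 hashes to 6, h2=8; 6,3,0 taken -> place at 8.
942 hashes to 7; slot 7 is free -> place at 7.
260 hashes to 7, h2=1; 7,8 taken -> place at 9.
Table: [297, 120, -, 703, -, -, 736, 942, 127, 260, 615]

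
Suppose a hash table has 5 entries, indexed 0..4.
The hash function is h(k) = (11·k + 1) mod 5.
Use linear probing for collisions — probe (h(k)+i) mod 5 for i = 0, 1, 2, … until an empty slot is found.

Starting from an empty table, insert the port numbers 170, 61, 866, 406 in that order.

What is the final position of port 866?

3

170: h=1 -> slot 1
61: h=2 -> slot 2
866: h=2, probe 2,3 -> slot 3
406: h=2, probe 2,3,4 -> slot 4
Table: [-, 170, 61, 866, 406]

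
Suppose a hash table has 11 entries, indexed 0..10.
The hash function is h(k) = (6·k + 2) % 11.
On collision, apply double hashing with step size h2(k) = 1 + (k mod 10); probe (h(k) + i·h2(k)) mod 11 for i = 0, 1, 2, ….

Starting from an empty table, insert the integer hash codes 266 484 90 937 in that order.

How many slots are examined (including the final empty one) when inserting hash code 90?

266 hashes to 3; slot 3 is free → place at 3.
484 hashes to 2; slot 2 is free → place at 2.
90 hashes to 3, h2=1; 3 taken → place at 4.
937 hashes to 3, h2=8; 3 taken → place at 0.
Table: [937, -, 484, 266, 90, -, -, -, -, -, -]

2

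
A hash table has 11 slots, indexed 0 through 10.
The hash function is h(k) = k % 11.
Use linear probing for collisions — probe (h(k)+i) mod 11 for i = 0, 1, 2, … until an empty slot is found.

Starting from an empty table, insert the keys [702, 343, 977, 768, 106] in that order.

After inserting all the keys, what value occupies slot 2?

702: h=9 → slot 9
343: h=2 → slot 2
977: h=9, probe 9,10 → slot 10
768: h=9, probe 9,10,0 → slot 0
106: h=7 → slot 7
Table: [768, _, 343, _, _, _, _, 106, _, 702, 977]

343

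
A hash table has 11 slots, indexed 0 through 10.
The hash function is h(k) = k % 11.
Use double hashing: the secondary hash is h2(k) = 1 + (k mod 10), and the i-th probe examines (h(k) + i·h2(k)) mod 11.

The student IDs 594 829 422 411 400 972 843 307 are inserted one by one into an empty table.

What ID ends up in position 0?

594

Insert 594: h=0, slot 0 empty -> index 0.
Insert 829: h=4, slot 4 empty -> index 4.
Insert 422: h=4, h2=3, slot 4 occupied -> index 7.
Insert 411: h=4, h2=2, slot 4 occupied -> index 6.
Insert 400: h=4, h2=1, slot 4 occupied -> index 5.
Insert 972: h=4, h2=3, slots 4,7 occupied -> index 10.
Insert 843: h=7, h2=4, slots 7,0,4 occupied -> index 8.
Insert 307: h=10, h2=8, slots 10,7,4 occupied -> index 1.
Table: [594, 307, _, _, 829, 400, 411, 422, 843, _, 972]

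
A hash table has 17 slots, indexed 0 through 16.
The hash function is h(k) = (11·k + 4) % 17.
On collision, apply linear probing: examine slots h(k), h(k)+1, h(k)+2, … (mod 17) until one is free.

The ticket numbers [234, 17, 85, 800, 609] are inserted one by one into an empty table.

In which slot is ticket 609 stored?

234 hashes to 11; slot 11 is free -> place at 11.
17 hashes to 4; slot 4 is free -> place at 4.
85 hashes to 4; 4 taken -> place at 5.
800 hashes to 15; slot 15 is free -> place at 15.
609 hashes to 5; 5 taken -> place at 6.
Table: [., ., ., ., 17, 85, 609, ., ., ., ., 234, ., ., ., 800, .]

6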